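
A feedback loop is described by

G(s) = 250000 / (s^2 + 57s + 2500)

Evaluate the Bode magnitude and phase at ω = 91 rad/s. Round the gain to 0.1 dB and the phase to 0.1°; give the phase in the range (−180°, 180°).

30.2 dB, -138.1°

At s = jω = j91:
quadratic: (j91)² + 57·j91 + 2500 = -5781 + j5187 → |·| ≈ 7766.9, ∠ ≈ 138.10°
|G| = 250000 / 7766.9 ≈ 32.188
Gain = 20 log₁₀(32.188) ≈ 30.15 dB
∠G = 0.00° − 138.10° = -138.10°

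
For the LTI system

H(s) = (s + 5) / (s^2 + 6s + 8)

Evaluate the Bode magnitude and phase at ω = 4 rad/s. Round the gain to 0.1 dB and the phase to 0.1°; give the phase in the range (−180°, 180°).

Substitute s = j4:
Numerator: (j4) + 5 = 5 + j4
Denominator: (j4)^2 + 6(j4) + 8 = -8 + j24
|N| = √(5² + 4²) ≈ 6.4031, ∠N ≈ 38.66°
|D| = √(8² + 24²) ≈ 25.298, ∠D ≈ 108.43°
|H| = 6.4031 / 25.298 ≈ 0.25311
Gain = 20 log₁₀(0.25311) ≈ -11.93 dB
∠H = 38.66° − 108.43° = -69.77°

-11.9 dB, -69.8°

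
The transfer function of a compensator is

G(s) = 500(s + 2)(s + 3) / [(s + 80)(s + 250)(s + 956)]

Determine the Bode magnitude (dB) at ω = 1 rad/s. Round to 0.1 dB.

At s = jω = j1:
zero (s+2): 2 + j1 → |·| = √(2²+1²) = √5 ≈ 2.2361, ∠ = arctan(1/2) ≈ 26.57°
zero (s+3): 3 + j1 → |·| = √(3²+1²) = √10 ≈ 3.1623, ∠ = arctan(1/3) ≈ 18.43°
pole (s+80): 80 + j1 → |·| = √(80²+1²) = √6401 ≈ 80.006, ∠ = arctan(1/80) ≈ 0.72°
pole (s+250): 250 + j1 → |·| = √(250²+1²) = √62501 ≈ 250, ∠ = arctan(1/250) ≈ 0.23°
pole (s+956): 956 + j1 → |·| = √(956²+1²) = √913937 ≈ 956, ∠ = arctan(1/956) ≈ 0.06°
|G| = 500 · 7.0712 / 1.9121e+07 ≈ 0.00018491
Gain = 20 log₁₀(0.00018491) ≈ -74.66 dB

-74.7 dB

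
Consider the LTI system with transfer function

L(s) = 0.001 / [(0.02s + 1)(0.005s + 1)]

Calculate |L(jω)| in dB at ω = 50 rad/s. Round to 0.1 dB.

-63.3 dB

At ω = 50 rad/s:
pole (1 + j50·0.02) = 1 + j1 → |·| ≈ 1.4142, ∠ ≈ 45.00°
pole (1 + j50·0.005) = 1 + j0.25 → |·| ≈ 1.0308, ∠ ≈ 14.04°
|L| = 0.001 · 1 / (1.4142 · 1.0308) ≈ 0.00068599
Gain = 20 log₁₀(0.00068599) ≈ -63.27 dB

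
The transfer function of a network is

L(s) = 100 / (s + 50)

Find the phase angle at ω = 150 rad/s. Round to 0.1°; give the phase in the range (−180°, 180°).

-71.6°

Substitute s = j150:
Numerator: 100 = 100 + j0
Denominator: (j150) + 50 = 50 + j150
|N| = √(100² + 0²) ≈ 100, ∠N ≈ 0.00°
|D| = √(50² + 150²) ≈ 158.11, ∠D ≈ 71.57°
∠L = 0.00° − 71.57° = -71.57°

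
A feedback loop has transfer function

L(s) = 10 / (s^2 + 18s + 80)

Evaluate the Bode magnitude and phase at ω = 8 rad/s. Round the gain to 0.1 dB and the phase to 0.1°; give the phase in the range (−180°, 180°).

Substitute s = j8:
Numerator: 10 = 10 + j0
Denominator: (j8)^2 + 18(j8) + 80 = 16 + j144
|N| = √(10² + 0²) ≈ 10, ∠N ≈ 0.00°
|D| = √(16² + 144²) ≈ 144.89, ∠D ≈ 83.66°
|L| = 10 / 144.89 ≈ 0.069018
Gain = 20 log₁₀(0.069018) ≈ -23.22 dB
∠L = 0.00° − 83.66° = -83.66°

-23.2 dB, -83.7°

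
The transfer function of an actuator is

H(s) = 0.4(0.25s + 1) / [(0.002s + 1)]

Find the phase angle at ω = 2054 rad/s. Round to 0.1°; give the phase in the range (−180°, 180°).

13.6°

At ω = 2054 rad/s:
zero (1 + j2054·0.25) = 1 + j513.5 → |·| ≈ 513.5, ∠ ≈ 89.89°
pole (1 + j2054·0.002) = 1 + j4.108 → |·| ≈ 4.228, ∠ ≈ 76.32°
∠H = (89.89°) − (76.32°) = 13.57°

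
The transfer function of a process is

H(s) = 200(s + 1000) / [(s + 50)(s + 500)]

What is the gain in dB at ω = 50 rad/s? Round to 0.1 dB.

At s = jω = j50:
zero (s+1000): 1000 + j50 → |·| = √(1000²+50²) = √1002500 ≈ 1001.2, ∠ = arctan(50/1000) ≈ 2.86°
pole (s+50): 50 + j50 → |·| = √(50²+50²) = √5000 ≈ 70.711, ∠ = arctan(50/50) ≈ 45.00°
pole (s+500): 500 + j50 → |·| = √(500²+50²) = √252500 ≈ 502.49, ∠ = arctan(50/500) ≈ 5.71°
|H| = 200 · 1001.2 / 35532 ≈ 5.6355
Gain = 20 log₁₀(5.6355) ≈ 15.02 dB

15.0 dB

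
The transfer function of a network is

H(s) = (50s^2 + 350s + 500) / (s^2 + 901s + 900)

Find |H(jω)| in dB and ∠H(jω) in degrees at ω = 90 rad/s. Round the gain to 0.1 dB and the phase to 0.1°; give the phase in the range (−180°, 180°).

Substitute s = j90:
Numerator: 50(j90)^2 + 350(j90) + 500 = -404500 + j31500
Denominator: (j90)^2 + 901(j90) + 900 = -7200 + j81090
|N| = √(404500² + 31500²) ≈ 4.0572e+05, ∠N ≈ 175.55°
|D| = √(7200² + 81090²) ≈ 81409, ∠D ≈ 95.07°
|H| = 4.0572e+05 / 81409 ≈ 4.9837
Gain = 20 log₁₀(4.9837) ≈ 13.95 dB
∠H = 175.55° − 95.07° = 80.48°

14.0 dB, 80.5°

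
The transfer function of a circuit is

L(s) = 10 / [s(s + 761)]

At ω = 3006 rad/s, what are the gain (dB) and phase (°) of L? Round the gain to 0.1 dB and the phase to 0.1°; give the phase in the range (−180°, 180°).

-119.4 dB, -165.8°

At s = jω = j3006:
pole (s+761): 761 + j3006 → |·| = √(761²+3006²) = √9615157 ≈ 3100.8, ∠ = arctan(3006/761) ≈ 75.79°
pole at origin: |s| = 3006, ∠ = 90.00° (in denominator)
|L| = 10 / 9.321e+06 ≈ 1.0728e-06
Gain = 20 log₁₀(1.0728e-06) ≈ -119.39 dB
∠L = 0.00° − 165.79° = -165.79°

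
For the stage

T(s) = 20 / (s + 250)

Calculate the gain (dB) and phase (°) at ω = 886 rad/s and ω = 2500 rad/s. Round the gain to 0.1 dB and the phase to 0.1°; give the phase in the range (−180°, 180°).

Substitute s = j886:
Numerator: 20 = 20 + j0
Denominator: (j886) + 250 = 250 + j886
|N| = √(20² + 0²) ≈ 20, ∠N ≈ 0.00°
|D| = √(250² + 886²) ≈ 920.6, ∠D ≈ 74.24°
|T| = 20 / 920.6 ≈ 0.021725
Gain = 20 log₁₀(0.021725) ≈ -33.26 dB
∠T = 0.00° − 74.24° = -74.24°

Substitute s = j2500:
Numerator: 20 = 20 + j0
Denominator: (j2500) + 250 = 250 + j2500
|N| = √(20² + 0²) ≈ 20, ∠N ≈ 0.00°
|D| = √(250² + 2500²) ≈ 2512.5, ∠D ≈ 84.29°
|T| = 20 / 2512.5 ≈ 0.0079602
Gain = 20 log₁₀(0.0079602) ≈ -41.98 dB
∠T = 0.00° − 84.29° = -84.29°

ω = 886: -33.3 dB, -74.2°; ω = 2500: -42.0 dB, -84.3°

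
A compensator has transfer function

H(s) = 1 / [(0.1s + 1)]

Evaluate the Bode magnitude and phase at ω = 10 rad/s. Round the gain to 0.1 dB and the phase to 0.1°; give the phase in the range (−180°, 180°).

-3.0 dB, -45.0°

At ω = 10 rad/s:
pole (1 + j10·0.1) = 1 + j1 → |·| ≈ 1.4142, ∠ ≈ 45.00°
|H| = 1 · 1 / (1.4142) ≈ 0.70711
Gain = 20 log₁₀(0.70711) ≈ -3.01 dB
∠H = (0°) − (45.00°) = -45.00°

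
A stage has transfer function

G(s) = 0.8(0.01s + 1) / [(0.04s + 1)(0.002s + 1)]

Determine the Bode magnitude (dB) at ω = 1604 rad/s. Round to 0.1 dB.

At ω = 1604 rad/s:
zero (1 + j1604·0.01) = 1 + j16.04 → |·| ≈ 16.071, ∠ ≈ 86.43°
pole (1 + j1604·0.04) = 1 + j64.16 → |·| ≈ 64.168, ∠ ≈ 89.11°
pole (1 + j1604·0.002) = 1 + j3.208 → |·| ≈ 3.3602, ∠ ≈ 72.69°
|G| = 0.8 · 16.071 / (64.168 · 3.3602) ≈ 0.059628
Gain = 20 log₁₀(0.059628) ≈ -24.49 dB

-24.5 dB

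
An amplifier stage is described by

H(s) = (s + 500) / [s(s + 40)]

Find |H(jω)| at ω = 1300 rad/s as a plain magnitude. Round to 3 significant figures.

At s = jω = j1300:
zero (s+500): 500 + j1300 → |·| = √(500²+1300²) = √1940000 ≈ 1392.8, ∠ = arctan(1300/500) ≈ 68.96°
pole (s+40): 40 + j1300 → |·| = √(40²+1300²) = √1691600 ≈ 1300.6, ∠ = arctan(1300/40) ≈ 88.24°
pole at origin: |s| = 1300, ∠ = 90.00° (in denominator)
|H| = 1 · 1392.8 / 1.6908e+06 ≈ 0.00082375

0.000824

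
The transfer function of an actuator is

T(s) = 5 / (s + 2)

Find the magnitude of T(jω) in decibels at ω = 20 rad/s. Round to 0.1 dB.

At s = jω = j20:
pole (s+2): 2 + j20 → |·| = √(2²+20²) = √404 ≈ 20.1, ∠ = arctan(20/2) ≈ 84.29°
|T| = 5 / 20.1 ≈ 0.24876
Gain = 20 log₁₀(0.24876) ≈ -12.08 dB

-12.1 dB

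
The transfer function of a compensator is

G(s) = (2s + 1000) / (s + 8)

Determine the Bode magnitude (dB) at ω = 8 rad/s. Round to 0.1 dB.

Substitute s = j8:
Numerator: 2(j8) + 1000 = 1000 + j16
Denominator: (j8) + 8 = 8 + j8
|N| = √(1000² + 16²) ≈ 1000.1, ∠N ≈ 0.92°
|D| = √(8² + 8²) ≈ 11.314, ∠D ≈ 45.00°
|G| = 1000.1 / 11.314 ≈ 88.395
Gain = 20 log₁₀(88.395) ≈ 38.93 dB

38.9 dB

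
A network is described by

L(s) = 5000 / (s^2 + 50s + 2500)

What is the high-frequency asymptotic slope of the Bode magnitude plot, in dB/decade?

-40 dB/decade

Each pole contributes −20 dB/decade at high frequency; each zero contributes +20 dB/decade.
Net: 0 zero(s) − 2 pole(s) → -40 dB/decade.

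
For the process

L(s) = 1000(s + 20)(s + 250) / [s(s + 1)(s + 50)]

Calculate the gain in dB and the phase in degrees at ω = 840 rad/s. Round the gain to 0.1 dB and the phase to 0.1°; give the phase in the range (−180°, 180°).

At s = jω = j840:
zero (s+20): 20 + j840 → |·| = √(20²+840²) = √706000 ≈ 840.24, ∠ = arctan(840/20) ≈ 88.64°
zero (s+250): 250 + j840 → |·| = √(250²+840²) = √768100 ≈ 876.41, ∠ = arctan(840/250) ≈ 73.43°
pole (s+1): 1 + j840 → |·| = √(1²+840²) = √705601 ≈ 840, ∠ = arctan(840/1) ≈ 89.93°
pole (s+50): 50 + j840 → |·| = √(50²+840²) = √708100 ≈ 841.49, ∠ = arctan(840/50) ≈ 86.59°
pole at origin: |s| = 840, ∠ = 90.00° (in denominator)
|L| = 1000 · 7.3639e+05 / 5.9376e+08 ≈ 1.2402
Gain = 20 log₁₀(1.2402) ≈ 1.87 dB
∠L = 162.07° − 266.52° = -104.45°

1.9 dB, -104.5°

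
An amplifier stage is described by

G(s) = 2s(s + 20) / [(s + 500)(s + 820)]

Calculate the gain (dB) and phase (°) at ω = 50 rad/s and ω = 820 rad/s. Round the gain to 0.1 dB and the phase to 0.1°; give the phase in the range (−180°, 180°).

At s = jω = j50:
zero (s+20): 20 + j50 → |·| = √(20²+50²) = √2900 ≈ 53.852, ∠ = arctan(50/20) ≈ 68.20°
zero at origin: s = j50 → |·| = 50, ∠ = 90.00°
pole (s+500): 500 + j50 → |·| = √(500²+50²) = √252500 ≈ 502.49, ∠ = arctan(50/500) ≈ 5.71°
pole (s+820): 820 + j50 → |·| = √(820²+50²) = √674900 ≈ 821.52, ∠ = arctan(50/820) ≈ 3.49°
|G| = 2 · 2692.6 / 4.1281e+05 ≈ 0.013045
Gain = 20 log₁₀(0.013045) ≈ -37.69 dB
∠G = 158.20° − 9.20° = 149.00°

At s = jω = j820:
zero (s+20): 20 + j820 → |·| = √(20²+820²) = √672800 ≈ 820.24, ∠ = arctan(820/20) ≈ 88.60°
zero at origin: s = j820 → |·| = 820, ∠ = 90.00°
pole (s+500): 500 + j820 → |·| = √(500²+820²) = √922400 ≈ 960.42, ∠ = arctan(820/500) ≈ 58.63°
pole (s+820): 820 + j820 → |·| = √(820²+820²) = √1344800 ≈ 1159.7, ∠ = arctan(820/820) ≈ 45.00°
|G| = 2 · 6.726e+05 / 1.1138e+06 ≈ 1.2078
Gain = 20 log₁₀(1.2078) ≈ 1.64 dB
∠G = 178.60° − 103.63° = 74.97°

ω = 50: -37.7 dB, 149.0°; ω = 820: 1.6 dB, 75.0°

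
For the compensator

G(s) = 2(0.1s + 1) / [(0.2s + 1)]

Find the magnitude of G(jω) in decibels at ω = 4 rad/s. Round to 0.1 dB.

4.5 dB

At ω = 4 rad/s:
zero (1 + j4·0.1) = 1 + j0.4 → |·| ≈ 1.077, ∠ ≈ 21.80°
pole (1 + j4·0.2) = 1 + j0.8 → |·| ≈ 1.2806, ∠ ≈ 38.66°
|G| = 2 · 1.077 / (1.2806) ≈ 1.682
Gain = 20 log₁₀(1.682) ≈ 4.52 dB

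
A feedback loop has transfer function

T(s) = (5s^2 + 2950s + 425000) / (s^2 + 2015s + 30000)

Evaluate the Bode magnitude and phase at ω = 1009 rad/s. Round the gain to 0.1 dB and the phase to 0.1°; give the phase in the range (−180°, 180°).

Substitute s = j1009:
Numerator: 5(j1009)^2 + 2950(j1009) + 425000 = -4665405 + j2976550
Denominator: (j1009)^2 + 2015(j1009) + 30000 = -988081 + j2033135
|N| = √(4665405² + 2976550²) ≈ 5.5341e+06, ∠N ≈ 147.46°
|D| = √(988081² + 2033135²) ≈ 2.2605e+06, ∠D ≈ 115.92°
|T| = 5.5341e+06 / 2.2605e+06 ≈ 2.4482
Gain = 20 log₁₀(2.4482) ≈ 7.78 dB
∠T = 147.46° − 115.92° = 31.54°

7.8 dB, 31.5°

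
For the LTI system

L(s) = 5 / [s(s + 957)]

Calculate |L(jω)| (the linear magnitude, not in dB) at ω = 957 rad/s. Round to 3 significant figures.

3.86e-06

At s = jω = j957:
pole (s+957): 957 + j957 → |·| = √(957²+957²) = √1831698 ≈ 1353.4, ∠ = arctan(957/957) ≈ 45.00°
pole at origin: |s| = 957, ∠ = 90.00° (in denominator)
|L| = 5 / 1.2952e+06 ≈ 3.8604e-06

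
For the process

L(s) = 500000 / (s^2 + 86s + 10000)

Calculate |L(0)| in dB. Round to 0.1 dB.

L(0) = 500000 / 10000 = 50
20 log₁₀(50) ≈ 33.98 dB

34.0 dB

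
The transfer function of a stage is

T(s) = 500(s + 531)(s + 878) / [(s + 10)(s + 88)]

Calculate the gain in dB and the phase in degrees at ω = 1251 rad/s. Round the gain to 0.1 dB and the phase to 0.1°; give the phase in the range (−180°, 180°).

56.4 dB, -53.6°

At s = jω = j1251:
zero (s+531): 531 + j1251 → |·| = √(531²+1251²) = √1846962 ≈ 1359, ∠ = arctan(1251/531) ≈ 67.00°
zero (s+878): 878 + j1251 → |·| = √(878²+1251²) = √2335885 ≈ 1528.4, ∠ = arctan(1251/878) ≈ 54.94°
pole (s+10): 10 + j1251 → |·| = √(10²+1251²) = √1565101 ≈ 1251, ∠ = arctan(1251/10) ≈ 89.54°
pole (s+88): 88 + j1251 → |·| = √(88²+1251²) = √1572745 ≈ 1254.1, ∠ = arctan(1251/88) ≈ 85.98°
|T| = 500 · 2.0771e+06 / 1.5689e+06 ≈ 661.96
Gain = 20 log₁₀(661.96) ≈ 56.42 dB
∠T = 121.94° − 175.52° = -53.58°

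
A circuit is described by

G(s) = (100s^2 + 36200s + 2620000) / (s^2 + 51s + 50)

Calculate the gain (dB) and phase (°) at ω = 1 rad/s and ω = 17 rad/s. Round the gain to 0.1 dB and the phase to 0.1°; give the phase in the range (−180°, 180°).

ω = 1: 91.4 dB, -45.4°; ω = 17: 69.4 dB, -92.1°

Substitute s = j1:
Numerator: 100(j1)^2 + 36200(j1) + 2620000 = 2619900 + j36200
Denominator: (j1)^2 + 51(j1) + 50 = 49 + j51
|N| = √(2619900² + 36200²) ≈ 2.6202e+06, ∠N ≈ 0.79°
|D| = √(49² + 51²) ≈ 70.725, ∠D ≈ 46.15°
|G| = 2.6202e+06 / 70.725 ≈ 37048
Gain = 20 log₁₀(37048) ≈ 91.38 dB
∠G = 0.79° − 46.15° = -45.36°

Substitute s = j17:
Numerator: 100(j17)^2 + 36200(j17) + 2620000 = 2591100 + j615400
Denominator: (j17)^2 + 51(j17) + 50 = -239 + j867
|N| = √(2591100² + 615400²) ≈ 2.6632e+06, ∠N ≈ 13.36°
|D| = √(239² + 867²) ≈ 899.34, ∠D ≈ 105.41°
|G| = 2.6632e+06 / 899.34 ≈ 2961.3
Gain = 20 log₁₀(2961.3) ≈ 69.43 dB
∠G = 13.36° − 105.41° = -92.05°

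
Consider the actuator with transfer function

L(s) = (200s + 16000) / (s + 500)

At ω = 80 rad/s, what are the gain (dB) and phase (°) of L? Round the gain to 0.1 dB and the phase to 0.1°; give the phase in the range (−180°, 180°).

33.0 dB, 35.9°

Substitute s = j80:
Numerator: 200(j80) + 16000 = 16000 + j16000
Denominator: (j80) + 500 = 500 + j80
|N| = √(16000² + 16000²) ≈ 22627, ∠N ≈ 45.00°
|D| = √(500² + 80²) ≈ 506.36, ∠D ≈ 9.09°
|L| = 22627 / 506.36 ≈ 44.686
Gain = 20 log₁₀(44.686) ≈ 33.00 dB
∠L = 45.00° − 9.09° = 35.91°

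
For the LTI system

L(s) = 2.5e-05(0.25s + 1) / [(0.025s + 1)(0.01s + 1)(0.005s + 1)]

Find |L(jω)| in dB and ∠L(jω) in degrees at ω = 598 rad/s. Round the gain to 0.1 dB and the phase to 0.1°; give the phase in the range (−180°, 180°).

At ω = 598 rad/s:
zero (1 + j598·0.25) = 1 + j149.5 → |·| ≈ 149.5, ∠ ≈ 89.62°
pole (1 + j598·0.025) = 1 + j14.95 → |·| ≈ 14.983, ∠ ≈ 86.17°
pole (1 + j598·0.01) = 1 + j5.98 → |·| ≈ 6.063, ∠ ≈ 80.51°
pole (1 + j598·0.005) = 1 + j2.99 → |·| ≈ 3.1528, ∠ ≈ 71.51°
|L| = 2.5e-05 · 149.5 / (14.983 · 6.063 · 3.1528) ≈ 1.305e-05
Gain = 20 log₁₀(1.305e-05) ≈ -97.69 dB
∠L = (89.62°) − (86.17° + 80.51° + 71.51°) = -148.57°

-97.7 dB, -148.6°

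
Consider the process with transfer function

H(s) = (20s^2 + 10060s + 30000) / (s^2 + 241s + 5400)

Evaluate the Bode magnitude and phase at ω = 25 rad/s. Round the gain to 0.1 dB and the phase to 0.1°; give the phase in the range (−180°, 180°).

Substitute s = j25:
Numerator: 20(j25)^2 + 10060(j25) + 30000 = 17500 + j251500
Denominator: (j25)^2 + 241(j25) + 5400 = 4775 + j6025
|N| = √(17500² + 251500²) ≈ 2.5211e+05, ∠N ≈ 86.02°
|D| = √(4775² + 6025²) ≈ 7687.7, ∠D ≈ 51.60°
|H| = 2.5211e+05 / 7687.7 ≈ 32.794
Gain = 20 log₁₀(32.794) ≈ 30.32 dB
∠H = 86.02° − 51.60° = 34.42°

30.3 dB, 34.4°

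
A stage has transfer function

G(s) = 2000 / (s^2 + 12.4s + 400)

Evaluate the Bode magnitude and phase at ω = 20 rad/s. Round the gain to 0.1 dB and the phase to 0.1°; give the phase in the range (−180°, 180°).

18.1 dB, -90.0°

At s = jω = j20:
quadratic: (j20)² + 12.4·j20 + 400 = 0 + j248 → |·| ≈ 248, ∠ ≈ 90.00°
|G| = 2000 / 248 ≈ 8.0645
Gain = 20 log₁₀(8.0645) ≈ 18.13 dB
∠G = 0.00° − 90.00° = -90.00°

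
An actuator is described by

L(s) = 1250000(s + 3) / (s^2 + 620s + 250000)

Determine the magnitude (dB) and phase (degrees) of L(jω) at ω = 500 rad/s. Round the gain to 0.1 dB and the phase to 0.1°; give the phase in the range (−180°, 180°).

At s = jω = j500:
zero (s+3): 3 + j500 → |·| = √(3²+500²) = √250009 ≈ 500.01, ∠ = arctan(500/3) ≈ 89.66°
quadratic: (j500)² + 620·j500 + 250000 = 0 + j310000 → |·| ≈ 3.1e+05, ∠ ≈ 90.00°
|L| = 1250000 · 500.01 / 3.1e+05 ≈ 2016.2
Gain = 20 log₁₀(2016.2) ≈ 66.09 dB
∠L = 89.66° − 90.00° = -0.34°

66.1 dB, -0.3°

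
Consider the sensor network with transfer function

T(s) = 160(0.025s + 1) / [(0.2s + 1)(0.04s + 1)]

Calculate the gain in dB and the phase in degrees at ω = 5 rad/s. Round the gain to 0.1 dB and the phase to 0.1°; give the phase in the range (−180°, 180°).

At ω = 5 rad/s:
zero (1 + j5·0.025) = 1 + j0.125 → |·| ≈ 1.0078, ∠ ≈ 7.13°
pole (1 + j5·0.2) = 1 + j1 → |·| ≈ 1.4142, ∠ ≈ 45.00°
pole (1 + j5·0.04) = 1 + j0.2 → |·| ≈ 1.0198, ∠ ≈ 11.31°
|T| = 160 · 1.0078 / (1.4142 · 1.0198) ≈ 111.81
Gain = 20 log₁₀(111.81) ≈ 40.97 dB
∠T = (7.13°) − (45.00° + 11.31°) = -49.18°

41.0 dB, -49.2°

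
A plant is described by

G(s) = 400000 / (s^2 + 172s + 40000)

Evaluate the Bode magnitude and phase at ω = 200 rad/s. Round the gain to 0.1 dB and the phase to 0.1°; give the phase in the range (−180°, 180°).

At s = jω = j200:
quadratic: (j200)² + 172·j200 + 40000 = 0 + j34400 → |·| ≈ 34400, ∠ ≈ 90.00°
|G| = 400000 / 34400 ≈ 11.628
Gain = 20 log₁₀(11.628) ≈ 21.31 dB
∠G = 0.00° − 90.00° = -90.00°

21.3 dB, -90.0°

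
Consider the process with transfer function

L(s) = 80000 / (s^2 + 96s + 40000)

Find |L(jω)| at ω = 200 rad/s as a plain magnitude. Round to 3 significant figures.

At s = jω = j200:
quadratic: (j200)² + 96·j200 + 40000 = 0 + j19200 → |·| ≈ 19200, ∠ ≈ 90.00°
|L| = 80000 / 19200 ≈ 4.1667

4.17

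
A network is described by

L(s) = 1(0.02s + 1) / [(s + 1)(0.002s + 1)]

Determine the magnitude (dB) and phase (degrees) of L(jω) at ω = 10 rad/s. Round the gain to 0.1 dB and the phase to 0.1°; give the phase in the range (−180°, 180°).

At ω = 10 rad/s:
zero (1 + j10·0.02) = 1 + j0.2 → |·| ≈ 1.0198, ∠ ≈ 11.31°
pole (1 + j10·1) = 1 + j10 → |·| ≈ 10.05, ∠ ≈ 84.29°
pole (1 + j10·0.002) = 1 + j0.02 → |·| ≈ 1.0002, ∠ ≈ 1.15°
|L| = 1 · 1.0198 / (10.05 · 1.0002) ≈ 0.10145
Gain = 20 log₁₀(0.10145) ≈ -19.87 dB
∠L = (11.31°) − (84.29° + 1.15°) = -74.13°

-19.9 dB, -74.1°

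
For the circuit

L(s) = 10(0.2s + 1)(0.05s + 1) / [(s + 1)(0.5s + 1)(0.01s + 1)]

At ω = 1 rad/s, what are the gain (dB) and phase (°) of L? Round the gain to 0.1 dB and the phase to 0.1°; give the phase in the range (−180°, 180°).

At ω = 1 rad/s:
zero (1 + j1·0.2) = 1 + j0.2 → |·| ≈ 1.0198, ∠ ≈ 11.31°
zero (1 + j1·0.05) = 1 + j0.05 → |·| ≈ 1.0012, ∠ ≈ 2.86°
pole (1 + j1·1) = 1 + j1 → |·| ≈ 1.4142, ∠ ≈ 45.00°
pole (1 + j1·0.5) = 1 + j0.5 → |·| ≈ 1.118, ∠ ≈ 26.57°
pole (1 + j1·0.01) = 1 + j0.01 → |·| ≈ 1, ∠ ≈ 0.57°
|L| = 10 · 1.0198 · 1.0012 / (1.4142 · 1.118 · 1) ≈ 6.4578
Gain = 20 log₁₀(6.4578) ≈ 16.20 dB
∠L = (11.31° + 2.86°) − (45.00° + 26.57° + 0.57°) = -57.97°

16.2 dB, -58.0°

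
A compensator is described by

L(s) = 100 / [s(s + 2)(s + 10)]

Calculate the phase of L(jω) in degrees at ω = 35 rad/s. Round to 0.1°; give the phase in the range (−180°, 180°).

At s = jω = j35:
pole (s+2): 2 + j35 → |·| = √(2²+35²) = √1229 ≈ 35.057, ∠ = arctan(35/2) ≈ 86.73°
pole (s+10): 10 + j35 → |·| = √(10²+35²) = √1325 ≈ 36.401, ∠ = arctan(35/10) ≈ 74.05°
pole at origin: |s| = 35, ∠ = 90.00° (in denominator)
∠L = 0.00° − 250.78° = -250.78° ≡ 109.22° (principal value)

109.2°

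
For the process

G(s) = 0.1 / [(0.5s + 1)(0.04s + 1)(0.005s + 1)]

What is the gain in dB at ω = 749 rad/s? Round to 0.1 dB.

-112.8 dB

At ω = 749 rad/s:
pole (1 + j749·0.5) = 1 + j374.5 → |·| ≈ 374.5, ∠ ≈ 89.85°
pole (1 + j749·0.04) = 1 + j29.96 → |·| ≈ 29.977, ∠ ≈ 88.09°
pole (1 + j749·0.005) = 1 + j3.745 → |·| ≈ 3.8762, ∠ ≈ 75.05°
|G| = 0.1 · 1 / (374.5 · 29.977 · 3.8762) ≈ 2.298e-06
Gain = 20 log₁₀(2.298e-06) ≈ -112.77 dB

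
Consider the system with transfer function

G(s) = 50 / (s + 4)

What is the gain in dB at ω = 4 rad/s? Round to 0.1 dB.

18.9 dB

Substitute s = j4:
Numerator: 50 = 50 + j0
Denominator: (j4) + 4 = 4 + j4
|N| = √(50² + 0²) ≈ 50, ∠N ≈ 0.00°
|D| = √(4² + 4²) ≈ 5.6569, ∠D ≈ 45.00°
|G| = 50 / 5.6569 ≈ 8.8388
Gain = 20 log₁₀(8.8388) ≈ 18.93 dB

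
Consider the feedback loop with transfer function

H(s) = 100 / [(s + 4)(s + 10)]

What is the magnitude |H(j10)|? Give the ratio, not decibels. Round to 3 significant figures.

At s = jω = j10:
pole (s+4): 4 + j10 → |·| = √(4²+10²) = √116 ≈ 10.77, ∠ = arctan(10/4) ≈ 68.20°
pole (s+10): 10 + j10 → |·| = √(10²+10²) = √200 ≈ 14.142, ∠ = arctan(10/10) ≈ 45.00°
|H| = 100 / 152.31 ≈ 0.65656

0.657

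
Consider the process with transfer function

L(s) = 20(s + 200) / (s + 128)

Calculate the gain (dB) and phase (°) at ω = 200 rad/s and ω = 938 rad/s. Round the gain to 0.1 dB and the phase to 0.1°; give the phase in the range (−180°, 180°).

ω = 200: 27.5 dB, -12.4°; ω = 938: 26.1 dB, -4.3°

At s = jω = j200:
zero (s+200): 200 + j200 → |·| = √(200²+200²) = √80000 ≈ 282.84, ∠ = arctan(200/200) ≈ 45.00°
pole (s+128): 128 + j200 → |·| = √(128²+200²) = √56384 ≈ 237.45, ∠ = arctan(200/128) ≈ 57.38°
|L| = 20 · 282.84 / 237.45 ≈ 23.823
Gain = 20 log₁₀(23.823) ≈ 27.54 dB
∠L = 45.00° − 57.38° = -12.38°

At s = jω = j938:
zero (s+200): 200 + j938 → |·| = √(200²+938²) = √919844 ≈ 959.08, ∠ = arctan(938/200) ≈ 77.96°
pole (s+128): 128 + j938 → |·| = √(128²+938²) = √896228 ≈ 946.69, ∠ = arctan(938/128) ≈ 82.23°
|L| = 20 · 959.08 / 946.69 ≈ 20.262
Gain = 20 log₁₀(20.262) ≈ 26.13 dB
∠L = 77.96° − 82.23° = -4.27°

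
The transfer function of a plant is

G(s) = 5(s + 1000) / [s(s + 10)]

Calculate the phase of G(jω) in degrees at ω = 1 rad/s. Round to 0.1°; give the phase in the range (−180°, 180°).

-95.7°

At s = jω = j1:
zero (s+1000): 1000 + j1 → |·| = √(1000²+1²) = √1000001 ≈ 1000, ∠ = arctan(1/1000) ≈ 0.06°
pole (s+10): 10 + j1 → |·| = √(10²+1²) = √101 ≈ 10.05, ∠ = arctan(1/10) ≈ 5.71°
pole at origin: |s| = 1, ∠ = 90.00° (in denominator)
∠G = 0.06° − 95.71° = -95.65°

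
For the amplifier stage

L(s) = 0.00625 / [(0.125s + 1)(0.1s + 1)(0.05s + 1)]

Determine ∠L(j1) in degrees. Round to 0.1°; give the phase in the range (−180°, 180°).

At ω = 1 rad/s:
pole (1 + j1·0.125) = 1 + j0.125 → |·| ≈ 1.0078, ∠ ≈ 7.13°
pole (1 + j1·0.1) = 1 + j0.1 → |·| ≈ 1.005, ∠ ≈ 5.71°
pole (1 + j1·0.05) = 1 + j0.05 → |·| ≈ 1.0012, ∠ ≈ 2.86°
∠L = (0°) − (7.13° + 5.71° + 2.86°) = -15.70°

-15.7°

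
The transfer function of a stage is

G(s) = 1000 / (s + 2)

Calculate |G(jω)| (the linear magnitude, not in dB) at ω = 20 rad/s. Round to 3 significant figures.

49.8

At s = jω = j20:
pole (s+2): 2 + j20 → |·| = √(2²+20²) = √404 ≈ 20.1, ∠ = arctan(20/2) ≈ 84.29°
|G| = 1000 / 20.1 ≈ 49.751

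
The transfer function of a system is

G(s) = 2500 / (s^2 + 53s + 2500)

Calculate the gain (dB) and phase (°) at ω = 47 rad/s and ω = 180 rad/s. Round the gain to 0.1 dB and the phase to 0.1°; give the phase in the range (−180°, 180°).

ω = 47: -0.0 dB, -83.3°; ω = 180: -22.0 dB, -162.3°

At s = jω = j47:
quadratic: (j47)² + 53·j47 + 2500 = 291 + j2491 → |·| ≈ 2507.9, ∠ ≈ 83.34°
|G| = 2500 / 2507.9 ≈ 0.99685
Gain = 20 log₁₀(0.99685) ≈ -0.03 dB
∠G = 0.00° − 83.34° = -83.34°

At s = jω = j180:
quadratic: (j180)² + 53·j180 + 2500 = -29900 + j9540 → |·| ≈ 31385, ∠ ≈ 162.30°
|G| = 2500 / 31385 ≈ 0.079656
Gain = 20 log₁₀(0.079656) ≈ -21.98 dB
∠G = 0.00° − 162.30° = -162.30°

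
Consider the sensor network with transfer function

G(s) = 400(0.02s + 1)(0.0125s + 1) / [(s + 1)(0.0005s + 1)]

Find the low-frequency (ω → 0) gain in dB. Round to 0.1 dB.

G(0) = 400 · 1 / 1 = 400
20 log₁₀(400) ≈ 52.04 dB

52.0 dB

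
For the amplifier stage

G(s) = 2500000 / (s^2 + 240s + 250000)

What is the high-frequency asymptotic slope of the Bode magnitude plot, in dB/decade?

Each pole contributes −20 dB/decade at high frequency; each zero contributes +20 dB/decade.
Net: 0 zero(s) − 2 pole(s) → -40 dB/decade.

-40 dB/decade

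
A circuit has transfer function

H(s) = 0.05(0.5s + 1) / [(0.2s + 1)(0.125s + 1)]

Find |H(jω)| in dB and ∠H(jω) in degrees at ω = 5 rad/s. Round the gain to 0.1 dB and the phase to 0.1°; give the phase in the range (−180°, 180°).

-21.9 dB, -8.8°

At ω = 5 rad/s:
zero (1 + j5·0.5) = 1 + j2.5 → |·| ≈ 2.6926, ∠ ≈ 68.20°
pole (1 + j5·0.2) = 1 + j1 → |·| ≈ 1.4142, ∠ ≈ 45.00°
pole (1 + j5·0.125) = 1 + j0.625 → |·| ≈ 1.1792, ∠ ≈ 32.01°
|H| = 0.05 · 2.6926 / (1.4142 · 1.1792) ≈ 0.080732
Gain = 20 log₁₀(0.080732) ≈ -21.86 dB
∠H = (68.20°) − (45.00° + 32.01°) = -8.81°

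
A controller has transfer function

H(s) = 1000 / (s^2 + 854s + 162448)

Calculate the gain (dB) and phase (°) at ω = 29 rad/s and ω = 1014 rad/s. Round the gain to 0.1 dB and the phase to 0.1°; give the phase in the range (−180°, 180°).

Substitute s = j29:
Numerator: 1000 = 1000 + j0
Denominator: (j29)^2 + 854(j29) + 162448 = 161607 + j24766
|N| = √(1000² + 0²) ≈ 1000, ∠N ≈ 0.00°
|D| = √(161607² + 24766²) ≈ 1.6349e+05, ∠D ≈ 8.71°
|H| = 1000 / 1.6349e+05 ≈ 0.0061166
Gain = 20 log₁₀(0.0061166) ≈ -44.27 dB
∠H = 0.00° − 8.71° = -8.71°

Substitute s = j1014:
Numerator: 1000 = 1000 + j0
Denominator: (j1014)^2 + 854(j1014) + 162448 = -865748 + j865956
|N| = √(1000² + 0²) ≈ 1000, ∠N ≈ 0.00°
|D| = √(865748² + 865956²) ≈ 1.2245e+06, ∠D ≈ 134.99°
|H| = 1000 / 1.2245e+06 ≈ 0.00081666
Gain = 20 log₁₀(0.00081666) ≈ -61.76 dB
∠H = 0.00° − 134.99° = -134.99°

ω = 29: -44.3 dB, -8.7°; ω = 1014: -61.8 dB, -135.0°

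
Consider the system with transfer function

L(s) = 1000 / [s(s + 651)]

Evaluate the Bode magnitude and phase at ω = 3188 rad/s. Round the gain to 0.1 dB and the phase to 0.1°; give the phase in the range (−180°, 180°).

At s = jω = j3188:
pole (s+651): 651 + j3188 → |·| = √(651²+3188²) = √10587145 ≈ 3253.8, ∠ = arctan(3188/651) ≈ 78.46°
pole at origin: |s| = 3188, ∠ = 90.00° (in denominator)
|L| = 1000 / 1.0373e+07 ≈ 9.6404e-05
Gain = 20 log₁₀(9.6404e-05) ≈ -80.32 dB
∠L = 0.00° − 168.46° = -168.46°

-80.3 dB, -168.5°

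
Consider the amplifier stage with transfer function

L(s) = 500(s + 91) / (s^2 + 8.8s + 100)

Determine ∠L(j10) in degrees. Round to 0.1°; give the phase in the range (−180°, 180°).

At s = jω = j10:
zero (s+91): 91 + j10 → |·| = √(91²+10²) = √8381 ≈ 91.548, ∠ = arctan(10/91) ≈ 6.27°
quadratic: (j10)² + 8.8·j10 + 100 = 0 + j88 → |·| ≈ 88, ∠ ≈ 90.00°
∠L = 6.27° − 90.00° = -83.73°

-83.7°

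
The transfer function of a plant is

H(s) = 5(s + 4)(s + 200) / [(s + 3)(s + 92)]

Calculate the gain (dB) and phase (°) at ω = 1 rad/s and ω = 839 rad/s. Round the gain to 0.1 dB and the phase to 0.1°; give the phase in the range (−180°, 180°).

At s = jω = j1:
zero (s+4): 4 + j1 → |·| = √(4²+1²) = √17 ≈ 4.1231, ∠ = arctan(1/4) ≈ 14.04°
zero (s+200): 200 + j1 → |·| = √(200²+1²) = √40001 ≈ 200, ∠ = arctan(1/200) ≈ 0.29°
pole (s+3): 3 + j1 → |·| = √(3²+1²) = √10 ≈ 3.1623, ∠ = arctan(1/3) ≈ 18.43°
pole (s+92): 92 + j1 → |·| = √(92²+1²) = √8465 ≈ 92.005, ∠ = arctan(1/92) ≈ 0.62°
|H| = 5 · 824.62 / 290.95 ≈ 14.171
Gain = 20 log₁₀(14.171) ≈ 23.03 dB
∠H = 14.33° − 19.05° = -4.72°

At s = jω = j839:
zero (s+4): 4 + j839 → |·| = √(4²+839²) = √703937 ≈ 839.01, ∠ = arctan(839/4) ≈ 89.73°
zero (s+200): 200 + j839 → |·| = √(200²+839²) = √743921 ≈ 862.51, ∠ = arctan(839/200) ≈ 76.59°
pole (s+3): 3 + j839 → |·| = √(3²+839²) = √703930 ≈ 839.01, ∠ = arctan(839/3) ≈ 89.80°
pole (s+92): 92 + j839 → |·| = √(92²+839²) = √712385 ≈ 844.03, ∠ = arctan(839/92) ≈ 83.74°
|H| = 5 · 7.2365e+05 / 7.0815e+05 ≈ 5.1094
Gain = 20 log₁₀(5.1094) ≈ 14.17 dB
∠H = 166.32° − 173.54° = -7.22°

ω = 1: 23.0 dB, -4.7°; ω = 839: 14.2 dB, -7.2°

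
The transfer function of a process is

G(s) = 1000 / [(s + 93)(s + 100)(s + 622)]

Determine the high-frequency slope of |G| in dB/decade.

-60 dB/decade

Each pole contributes −20 dB/decade at high frequency; each zero contributes +20 dB/decade.
Net: 0 zero(s) − 3 pole(s) → -60 dB/decade.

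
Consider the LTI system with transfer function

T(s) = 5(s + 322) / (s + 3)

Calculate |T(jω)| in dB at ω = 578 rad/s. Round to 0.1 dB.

15.2 dB

At s = jω = j578:
zero (s+322): 322 + j578 → |·| = √(322²+578²) = √437768 ≈ 661.64, ∠ = arctan(578/322) ≈ 60.88°
pole (s+3): 3 + j578 → |·| = √(3²+578²) = √334093 ≈ 578.01, ∠ = arctan(578/3) ≈ 89.70°
|T| = 5 · 661.64 / 578.01 ≈ 5.7234
Gain = 20 log₁₀(5.7234) ≈ 15.15 dB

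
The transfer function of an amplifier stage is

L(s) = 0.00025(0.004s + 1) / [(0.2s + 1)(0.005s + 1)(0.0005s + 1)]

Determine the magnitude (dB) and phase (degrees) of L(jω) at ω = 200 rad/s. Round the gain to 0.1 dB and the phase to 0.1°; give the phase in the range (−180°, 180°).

At ω = 200 rad/s:
zero (1 + j200·0.004) = 1 + j0.8 → |·| ≈ 1.2806, ∠ ≈ 38.66°
pole (1 + j200·0.2) = 1 + j40 → |·| ≈ 40.012, ∠ ≈ 88.57°
pole (1 + j200·0.005) = 1 + j1 → |·| ≈ 1.4142, ∠ ≈ 45.00°
pole (1 + j200·0.0005) = 1 + j0.1 → |·| ≈ 1.005, ∠ ≈ 5.71°
|L| = 0.00025 · 1.2806 / (40.012 · 1.4142 · 1.005) ≈ 5.6297e-06
Gain = 20 log₁₀(5.6297e-06) ≈ -104.99 dB
∠L = (38.66°) − (88.57° + 45.00° + 5.71°) = -100.62°

-105.0 dB, -100.6°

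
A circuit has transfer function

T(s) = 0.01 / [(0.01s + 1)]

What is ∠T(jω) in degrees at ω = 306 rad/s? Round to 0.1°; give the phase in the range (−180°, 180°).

-71.9°

At ω = 306 rad/s:
pole (1 + j306·0.01) = 1 + j3.06 → |·| ≈ 3.2193, ∠ ≈ 71.90°
∠T = (0°) − (71.90°) = -71.90°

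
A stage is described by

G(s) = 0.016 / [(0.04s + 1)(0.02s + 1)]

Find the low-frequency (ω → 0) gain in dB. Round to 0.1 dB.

-35.9 dB

G(0) = 0.016 · 1 / 1 = 0.016
20 log₁₀(0.016) ≈ -35.92 dB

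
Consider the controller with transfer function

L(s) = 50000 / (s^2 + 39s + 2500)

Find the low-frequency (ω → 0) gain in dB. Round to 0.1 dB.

26.0 dB

L(0) = 50000 / 2500 = 20
20 log₁₀(20) ≈ 26.02 dB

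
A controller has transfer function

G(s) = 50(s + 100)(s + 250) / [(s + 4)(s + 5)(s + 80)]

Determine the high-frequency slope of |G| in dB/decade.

-20 dB/decade

Each pole contributes −20 dB/decade at high frequency; each zero contributes +20 dB/decade.
Net: 2 zero(s) − 3 pole(s) → -20 dB/decade.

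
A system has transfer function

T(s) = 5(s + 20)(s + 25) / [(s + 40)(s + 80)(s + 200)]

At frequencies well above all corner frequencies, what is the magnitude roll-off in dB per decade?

Each pole contributes −20 dB/decade at high frequency; each zero contributes +20 dB/decade.
Net: 2 zero(s) − 3 pole(s) → -20 dB/decade.

-20 dB/decade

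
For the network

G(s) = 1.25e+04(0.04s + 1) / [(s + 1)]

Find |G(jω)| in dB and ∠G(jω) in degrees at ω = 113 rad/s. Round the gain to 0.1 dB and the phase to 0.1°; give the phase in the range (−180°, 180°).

At ω = 113 rad/s:
zero (1 + j113·0.04) = 1 + j4.52 → |·| ≈ 4.6293, ∠ ≈ 77.52°
pole (1 + j113·1) = 1 + j113 → |·| ≈ 113, ∠ ≈ 89.49°
|G| = 1.25e+04 · 4.6293 / (113) ≈ 512.09
Gain = 20 log₁₀(512.09) ≈ 54.19 dB
∠G = (77.52°) − (89.49°) = -11.97°

54.2 dB, -12.0°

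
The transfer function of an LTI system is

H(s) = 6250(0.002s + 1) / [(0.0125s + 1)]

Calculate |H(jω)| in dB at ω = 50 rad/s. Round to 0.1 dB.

At ω = 50 rad/s:
zero (1 + j50·0.002) = 1 + j0.1 → |·| ≈ 1.005, ∠ ≈ 5.71°
pole (1 + j50·0.0125) = 1 + j0.625 → |·| ≈ 1.1792, ∠ ≈ 32.01°
|H| = 6250 · 1.005 / (1.1792) ≈ 5326.7
Gain = 20 log₁₀(5326.7) ≈ 74.53 dB

74.5 dB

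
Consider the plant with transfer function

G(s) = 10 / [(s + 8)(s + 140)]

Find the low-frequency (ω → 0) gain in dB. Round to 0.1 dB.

G(0) = 10 / (8·140) ≈ 0.0089286
20 log₁₀(0.0089286) ≈ -40.98 dB

-41.0 dB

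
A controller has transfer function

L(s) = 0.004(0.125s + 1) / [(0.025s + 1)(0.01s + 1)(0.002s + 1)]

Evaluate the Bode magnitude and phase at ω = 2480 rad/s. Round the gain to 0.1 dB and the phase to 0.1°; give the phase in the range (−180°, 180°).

-76.0 dB, -165.6°

At ω = 2480 rad/s:
zero (1 + j2480·0.125) = 1 + j310 → |·| ≈ 310, ∠ ≈ 89.82°
pole (1 + j2480·0.025) = 1 + j62 → |·| ≈ 62.008, ∠ ≈ 89.08°
pole (1 + j2480·0.01) = 1 + j24.8 → |·| ≈ 24.82, ∠ ≈ 87.69°
pole (1 + j2480·0.002) = 1 + j4.96 → |·| ≈ 5.0598, ∠ ≈ 78.60°
|L| = 0.004 · 310 / (62.008 · 24.82 · 5.0598) ≈ 0.00015924
Gain = 20 log₁₀(0.00015924) ≈ -75.96 dB
∠L = (89.82°) − (89.08° + 87.69° + 78.60°) = -165.55°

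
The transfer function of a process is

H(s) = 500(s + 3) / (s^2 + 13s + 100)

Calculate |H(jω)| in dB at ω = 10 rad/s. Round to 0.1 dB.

At s = jω = j10:
zero (s+3): 3 + j10 → |·| = √(3²+10²) = √109 ≈ 10.44, ∠ = arctan(10/3) ≈ 73.30°
quadratic: (j10)² + 13·j10 + 100 = 0 + j130 → |·| ≈ 130, ∠ ≈ 90.00°
|H| = 500 · 10.44 / 130 ≈ 40.154
Gain = 20 log₁₀(40.154) ≈ 32.07 dB

32.1 dB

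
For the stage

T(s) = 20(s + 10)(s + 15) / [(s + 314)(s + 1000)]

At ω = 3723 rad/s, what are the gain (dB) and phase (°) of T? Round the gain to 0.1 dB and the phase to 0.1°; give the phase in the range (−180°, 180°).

25.7 dB, 19.5°

At s = jω = j3723:
zero (s+10): 10 + j3723 → |·| = √(10²+3723²) = √13860829 ≈ 3723, ∠ = arctan(3723/10) ≈ 89.85°
zero (s+15): 15 + j3723 → |·| = √(15²+3723²) = √13860954 ≈ 3723, ∠ = arctan(3723/15) ≈ 89.77°
pole (s+314): 314 + j3723 → |·| = √(314²+3723²) = √13959325 ≈ 3736.2, ∠ = arctan(3723/314) ≈ 85.18°
pole (s+1000): 1000 + j3723 → |·| = √(1000²+3723²) = √14860729 ≈ 3855, ∠ = arctan(3723/1000) ≈ 74.97°
|T| = 20 · 1.3861e+07 / 1.4403e+07 ≈ 19.247
Gain = 20 log₁₀(19.247) ≈ 25.69 dB
∠T = 179.62° − 160.15° = 19.47°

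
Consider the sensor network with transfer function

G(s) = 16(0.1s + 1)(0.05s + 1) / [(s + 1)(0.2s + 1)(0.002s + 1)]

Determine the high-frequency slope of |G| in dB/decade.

-20 dB/decade

Each pole contributes −20 dB/decade at high frequency; each zero contributes +20 dB/decade.
Net: 2 zero(s) − 3 pole(s) → -20 dB/decade.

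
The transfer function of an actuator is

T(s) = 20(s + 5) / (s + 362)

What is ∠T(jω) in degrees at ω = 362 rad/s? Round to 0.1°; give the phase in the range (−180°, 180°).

44.2°

At s = jω = j362:
zero (s+5): 5 + j362 → |·| = √(5²+362²) = √131069 ≈ 362.03, ∠ = arctan(362/5) ≈ 89.21°
pole (s+362): 362 + j362 → |·| = √(362²+362²) = √262088 ≈ 511.95, ∠ = arctan(362/362) ≈ 45.00°
∠T = 89.21° − 45.00° = 44.21°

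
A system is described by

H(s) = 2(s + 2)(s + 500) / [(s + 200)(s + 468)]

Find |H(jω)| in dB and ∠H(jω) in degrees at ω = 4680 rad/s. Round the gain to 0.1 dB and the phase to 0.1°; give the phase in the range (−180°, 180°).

At s = jω = j4680:
zero (s+2): 2 + j4680 → |·| = √(2²+4680²) = √21902404 ≈ 4680, ∠ = arctan(4680/2) ≈ 89.98°
zero (s+500): 500 + j4680 → |·| = √(500²+4680²) = √22152400 ≈ 4706.6, ∠ = arctan(4680/500) ≈ 83.90°
pole (s+200): 200 + j4680 → |·| = √(200²+4680²) = √21942400 ≈ 4684.3, ∠ = arctan(4680/200) ≈ 87.55°
pole (s+468): 468 + j4680 → |·| = √(468²+4680²) = √22121424 ≈ 4703.3, ∠ = arctan(4680/468) ≈ 84.29°
|H| = 2 · 2.2027e+07 / 2.2032e+07 ≈ 1.9995
Gain = 20 log₁₀(1.9995) ≈ 6.02 dB
∠H = 173.88° − 171.84° = 2.04°

6.0 dB, 2.0°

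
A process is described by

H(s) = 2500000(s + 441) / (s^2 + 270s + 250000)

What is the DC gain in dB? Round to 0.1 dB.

72.9 dB

H(0) = 2500000·441 / 250000 = 4410
20 log₁₀(4410) ≈ 72.89 dB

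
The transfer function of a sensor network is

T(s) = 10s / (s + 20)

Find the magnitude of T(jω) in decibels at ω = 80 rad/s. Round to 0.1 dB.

At s = jω = j80:
zero at origin: s = j80 → |·| = 80, ∠ = 90.00°
pole (s+20): 20 + j80 → |·| = √(20²+80²) = √6800 ≈ 82.462, ∠ = arctan(80/20) ≈ 75.96°
|T| = 10 · 80 / 82.462 ≈ 9.7014
Gain = 20 log₁₀(9.7014) ≈ 19.74 dB

19.7 dB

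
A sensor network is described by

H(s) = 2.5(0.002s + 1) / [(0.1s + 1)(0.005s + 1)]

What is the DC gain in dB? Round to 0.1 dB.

H(0) = 2.5 · 1 / 1 = 2.5
20 log₁₀(2.5) ≈ 7.96 dB

8.0 dB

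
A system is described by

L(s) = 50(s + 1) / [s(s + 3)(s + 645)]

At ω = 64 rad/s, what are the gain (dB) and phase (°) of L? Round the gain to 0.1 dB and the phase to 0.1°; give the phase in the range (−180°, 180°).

-58.4 dB, -93.9°

At s = jω = j64:
zero (s+1): 1 + j64 → |·| = √(1²+64²) = √4097 ≈ 64.008, ∠ = arctan(64/1) ≈ 89.10°
pole (s+3): 3 + j64 → |·| = √(3²+64²) = √4105 ≈ 64.07, ∠ = arctan(64/3) ≈ 87.32°
pole (s+645): 645 + j64 → |·| = √(645²+64²) = √420121 ≈ 648.17, ∠ = arctan(64/645) ≈ 5.67°
pole at origin: |s| = 64, ∠ = 90.00° (in denominator)
|L| = 50 · 64.008 / 2.6578e+06 ≈ 0.0012042
Gain = 20 log₁₀(0.0012042) ≈ -58.39 dB
∠L = 89.10° − 182.99° = -93.89°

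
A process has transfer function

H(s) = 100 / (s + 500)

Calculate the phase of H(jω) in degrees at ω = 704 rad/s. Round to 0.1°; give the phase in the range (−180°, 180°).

-54.6°

At s = jω = j704:
pole (s+500): 500 + j704 → |·| = √(500²+704²) = √745616 ≈ 863.49, ∠ = arctan(704/500) ≈ 54.62°
∠H = 0.00° − 54.62° = -54.62°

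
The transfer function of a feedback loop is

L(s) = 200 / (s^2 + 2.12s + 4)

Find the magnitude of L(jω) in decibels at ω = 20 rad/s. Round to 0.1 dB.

-6.0 dB

At s = jω = j20:
quadratic: (j20)² + 2.12·j20 + 4 = -396 + j42.4 → |·| ≈ 398.26, ∠ ≈ 173.89°
|L| = 200 / 398.26 ≈ 0.50218
Gain = 20 log₁₀(0.50218) ≈ -5.98 dB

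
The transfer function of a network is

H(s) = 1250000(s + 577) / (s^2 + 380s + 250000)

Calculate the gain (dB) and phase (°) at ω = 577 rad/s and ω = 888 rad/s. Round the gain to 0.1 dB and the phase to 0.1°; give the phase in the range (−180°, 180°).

At s = jω = j577:
zero (s+577): 577 + j577 → |·| = √(577²+577²) = √665858 ≈ 816, ∠ = arctan(577/577) ≈ 45.00°
quadratic: (j577)² + 380·j577 + 250000 = -82929 + j219260 → |·| ≈ 2.3442e+05, ∠ ≈ 110.72°
|H| = 1250000 · 816 / 2.3442e+05 ≈ 4351.2
Gain = 20 log₁₀(4351.2) ≈ 72.77 dB
∠H = 45.00° − 110.72° = -65.72°

At s = jω = j888:
zero (s+577): 577 + j888 → |·| = √(577²+888²) = √1121473 ≈ 1059, ∠ = arctan(888/577) ≈ 56.99°
quadratic: (j888)² + 380·j888 + 250000 = -538544 + j337440 → |·| ≈ 6.3553e+05, ∠ ≈ 147.93°
|H| = 1250000 · 1059 / 6.3553e+05 ≈ 2082.9
Gain = 20 log₁₀(2082.9) ≈ 66.37 dB
∠H = 56.99° − 147.93° = -90.94°

ω = 577: 72.8 dB, -65.7°; ω = 888: 66.4 dB, -90.9°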